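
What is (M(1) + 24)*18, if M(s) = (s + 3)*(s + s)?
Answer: 576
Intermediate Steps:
M(s) = 2*s*(3 + s) (M(s) = (3 + s)*(2*s) = 2*s*(3 + s))
(M(1) + 24)*18 = (2*1*(3 + 1) + 24)*18 = (2*1*4 + 24)*18 = (8 + 24)*18 = 32*18 = 576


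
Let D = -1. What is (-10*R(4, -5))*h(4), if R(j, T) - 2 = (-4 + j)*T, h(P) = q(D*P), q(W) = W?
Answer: 80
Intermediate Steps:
h(P) = -P
R(j, T) = 2 + T*(-4 + j) (R(j, T) = 2 + (-4 + j)*T = 2 + T*(-4 + j))
(-10*R(4, -5))*h(4) = (-10*(2 - 4*(-5) - 5*4))*(-1*4) = -10*(2 + 20 - 20)*(-4) = -10*2*(-4) = -20*(-4) = 80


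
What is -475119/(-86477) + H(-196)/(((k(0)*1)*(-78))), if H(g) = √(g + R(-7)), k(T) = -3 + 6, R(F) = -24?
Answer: 475119/86477 - I*√55/117 ≈ 5.4942 - 0.063386*I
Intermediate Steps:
k(T) = 3
H(g) = √(-24 + g) (H(g) = √(g - 24) = √(-24 + g))
-475119/(-86477) + H(-196)/(((k(0)*1)*(-78))) = -475119/(-86477) + √(-24 - 196)/(((3*1)*(-78))) = -475119*(-1/86477) + √(-220)/((3*(-78))) = 475119/86477 + (2*I*√55)/(-234) = 475119/86477 + (2*I*√55)*(-1/234) = 475119/86477 - I*√55/117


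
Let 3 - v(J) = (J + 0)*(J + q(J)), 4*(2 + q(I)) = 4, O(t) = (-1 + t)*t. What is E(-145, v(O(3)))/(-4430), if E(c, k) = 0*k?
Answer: 0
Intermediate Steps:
O(t) = t*(-1 + t)
q(I) = -1 (q(I) = -2 + (¼)*4 = -2 + 1 = -1)
v(J) = 3 - J*(-1 + J) (v(J) = 3 - (J + 0)*(J - 1) = 3 - J*(-1 + J))
E(c, k) = 0
E(-145, v(O(3)))/(-4430) = 0/(-4430) = 0*(-1/4430) = 0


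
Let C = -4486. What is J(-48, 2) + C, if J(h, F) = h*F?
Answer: -4582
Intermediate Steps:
J(h, F) = F*h
J(-48, 2) + C = 2*(-48) - 4486 = -96 - 4486 = -4582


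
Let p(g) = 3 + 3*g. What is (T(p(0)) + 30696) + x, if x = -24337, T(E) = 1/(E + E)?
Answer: 38155/6 ≈ 6359.2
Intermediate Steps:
T(E) = 1/(2*E)
(T(p(0)) + 30696) + x = (1/(2*(3 + 3*0)) + 30696) - 24337 = (1/(2*(3 + 0)) + 30696) - 24337 = ((½)/3 + 30696) - 24337 = ((½)*(⅓) + 30696) - 24337 = (⅙ + 30696) - 24337 = 184177/6 - 24337 = 38155/6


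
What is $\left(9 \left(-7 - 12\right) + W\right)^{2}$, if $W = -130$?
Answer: $90601$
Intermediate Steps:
$\left(9 \left(-7 - 12\right) + W\right)^{2} = \left(9 \left(-7 - 12\right) - 130\right)^{2} = \left(9 \left(-19\right) - 130\right)^{2} = \left(-171 - 130\right)^{2} = \left(-301\right)^{2} = 90601$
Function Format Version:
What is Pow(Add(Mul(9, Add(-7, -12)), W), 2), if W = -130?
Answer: 90601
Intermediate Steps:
Pow(Add(Mul(9, Add(-7, -12)), W), 2) = Pow(Add(Mul(9, Add(-7, -12)), -130), 2) = Pow(Add(Mul(9, -19), -130), 2) = Pow(Add(-171, -130), 2) = Pow(-301, 2) = 90601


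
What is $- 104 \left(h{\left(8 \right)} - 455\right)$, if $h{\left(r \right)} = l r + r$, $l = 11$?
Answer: $37336$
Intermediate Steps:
$h{\left(r \right)} = 12 r$ ($h{\left(r \right)} = 11 r + r = 12 r$)
$- 104 \left(h{\left(8 \right)} - 455\right) = - 104 \left(12 \cdot 8 - 455\right) = - 104 \left(96 - 455\right) = \left(-104\right) \left(-359\right) = 37336$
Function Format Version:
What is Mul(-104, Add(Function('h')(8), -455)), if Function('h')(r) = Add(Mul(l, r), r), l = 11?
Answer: 37336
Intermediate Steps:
Function('h')(r) = Mul(12, r) (Function('h')(r) = Add(Mul(11, r), r) = Mul(12, r))
Mul(-104, Add(Function('h')(8), -455)) = Mul(-104, Add(Mul(12, 8), -455)) = Mul(-104, Add(96, -455)) = Mul(-104, -359) = 37336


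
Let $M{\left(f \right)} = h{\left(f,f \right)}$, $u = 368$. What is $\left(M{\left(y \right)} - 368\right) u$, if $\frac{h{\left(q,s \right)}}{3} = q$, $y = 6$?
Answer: $-128800$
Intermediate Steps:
$h{\left(q,s \right)} = 3 q$
$M{\left(f \right)} = 3 f$
$\left(M{\left(y \right)} - 368\right) u = \left(3 \cdot 6 - 368\right) 368 = \left(18 - 368\right) 368 = \left(-350\right) 368 = -128800$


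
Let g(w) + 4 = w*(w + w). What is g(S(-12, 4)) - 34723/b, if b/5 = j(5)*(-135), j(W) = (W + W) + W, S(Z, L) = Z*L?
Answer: 46650223/10125 ≈ 4607.4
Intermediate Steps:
S(Z, L) = L*Z
j(W) = 3*W (j(W) = 2*W + W = 3*W)
b = -10125 (b = 5*((3*5)*(-135)) = 5*(15*(-135)) = 5*(-2025) = -10125)
g(w) = -4 + 2*w**2 (g(w) = -4 + w*(w + w) = -4 + w*(2*w) = -4 + 2*w**2)
g(S(-12, 4)) - 34723/b = (-4 + 2*(4*(-12))**2) - 34723/(-10125) = (-4 + 2*(-48)**2) - 34723*(-1)/10125 = (-4 + 2*2304) - 1*(-34723/10125) = (-4 + 4608) + 34723/10125 = 4604 + 34723/10125 = 46650223/10125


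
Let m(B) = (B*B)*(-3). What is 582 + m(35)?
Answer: -3093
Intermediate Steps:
m(B) = -3*B² (m(B) = B²*(-3) = -3*B²)
582 + m(35) = 582 - 3*35² = 582 - 3*1225 = 582 - 3675 = -3093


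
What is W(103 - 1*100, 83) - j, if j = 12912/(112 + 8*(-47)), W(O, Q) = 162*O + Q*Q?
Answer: 81663/11 ≈ 7423.9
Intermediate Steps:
W(O, Q) = Q² + 162*O (W(O, Q) = 162*O + Q² = Q² + 162*O)
j = -538/11 (j = 12912/(112 - 376) = 12912/(-264) = 12912*(-1/264) = -538/11 ≈ -48.909)
W(103 - 1*100, 83) - j = (83² + 162*(103 - 1*100)) - 1*(-538/11) = (6889 + 162*(103 - 100)) + 538/11 = (6889 + 162*3) + 538/11 = (6889 + 486) + 538/11 = 7375 + 538/11 = 81663/11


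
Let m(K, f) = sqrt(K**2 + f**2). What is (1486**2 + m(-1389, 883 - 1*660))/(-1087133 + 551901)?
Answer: -552049/133808 - 5*sqrt(79162)/535232 ≈ -4.1283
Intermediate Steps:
(1486**2 + m(-1389, 883 - 1*660))/(-1087133 + 551901) = (1486**2 + sqrt((-1389)**2 + (883 - 1*660)**2))/(-1087133 + 551901) = (2208196 + sqrt(1929321 + (883 - 660)**2))/(-535232) = (2208196 + sqrt(1929321 + 223**2))*(-1/535232) = (2208196 + sqrt(1929321 + 49729))*(-1/535232) = (2208196 + sqrt(1979050))*(-1/535232) = (2208196 + 5*sqrt(79162))*(-1/535232) = -552049/133808 - 5*sqrt(79162)/535232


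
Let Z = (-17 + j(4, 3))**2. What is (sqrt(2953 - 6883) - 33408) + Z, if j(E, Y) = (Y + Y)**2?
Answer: -33047 + I*sqrt(3930) ≈ -33047.0 + 62.69*I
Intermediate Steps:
j(E, Y) = 4*Y**2 (j(E, Y) = (2*Y)**2 = 4*Y**2)
Z = 361 (Z = (-17 + 4*3**2)**2 = (-17 + 4*9)**2 = (-17 + 36)**2 = 19**2 = 361)
(sqrt(2953 - 6883) - 33408) + Z = (sqrt(2953 - 6883) - 33408) + 361 = (sqrt(-3930) - 33408) + 361 = (I*sqrt(3930) - 33408) + 361 = (-33408 + I*sqrt(3930)) + 361 = -33047 + I*sqrt(3930)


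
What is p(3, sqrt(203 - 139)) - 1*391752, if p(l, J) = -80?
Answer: -391832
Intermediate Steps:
p(3, sqrt(203 - 139)) - 1*391752 = -80 - 1*391752 = -80 - 391752 = -391832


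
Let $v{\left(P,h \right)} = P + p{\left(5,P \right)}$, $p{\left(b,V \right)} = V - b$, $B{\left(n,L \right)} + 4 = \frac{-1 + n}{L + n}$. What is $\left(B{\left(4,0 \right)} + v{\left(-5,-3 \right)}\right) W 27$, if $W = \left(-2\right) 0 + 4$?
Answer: $-1971$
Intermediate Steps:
$W = 4$ ($W = 0 + 4 = 4$)
$B{\left(n,L \right)} = -4 + \frac{-1 + n}{L + n}$
$v{\left(P,h \right)} = -5 + 2 P$ ($v{\left(P,h \right)} = P + \left(P - 5\right) = P + \left(-5 + P\right) = -5 + 2 P$)
$\left(B{\left(4,0 \right)} + v{\left(-5,-3 \right)}\right) W 27 = \left(\frac{-1 - 0 - 12}{0 + 4} + \left(-5 + 2 \left(-5\right)\right)\right) 4 \cdot 27 = \left(\frac{-1 + 0 - 12}{4} - 15\right) 4 \cdot 27 = \left(\frac{1}{4} \left(-13\right) - 15\right) 4 \cdot 27 = \left(- \frac{13}{4} - 15\right) 4 \cdot 27 = \left(- \frac{73}{4}\right) 4 \cdot 27 = \left(-73\right) 27 = -1971$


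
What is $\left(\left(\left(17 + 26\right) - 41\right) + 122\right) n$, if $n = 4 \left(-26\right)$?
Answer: $-12896$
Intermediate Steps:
$n = -104$
$\left(\left(\left(17 + 26\right) - 41\right) + 122\right) n = \left(\left(\left(17 + 26\right) - 41\right) + 122\right) \left(-104\right) = \left(\left(43 - 41\right) + 122\right) \left(-104\right) = \left(2 + 122\right) \left(-104\right) = 124 \left(-104\right) = -12896$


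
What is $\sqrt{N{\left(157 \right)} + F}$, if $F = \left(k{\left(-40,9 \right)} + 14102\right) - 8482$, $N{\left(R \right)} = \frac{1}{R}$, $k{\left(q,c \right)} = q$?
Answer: $\frac{\sqrt{137541577}}{157} \approx 74.699$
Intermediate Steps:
$F = 5580$ ($F = \left(-40 + 14102\right) - 8482 = 14062 - 8482 = 5580$)
$\sqrt{N{\left(157 \right)} + F} = \sqrt{\frac{1}{157} + 5580} = \sqrt{\frac{876061}{157}} = \frac{\sqrt{137541577}}{157}$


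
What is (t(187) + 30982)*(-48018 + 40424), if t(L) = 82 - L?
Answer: -234479938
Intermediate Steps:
(t(187) + 30982)*(-48018 + 40424) = ((82 - 1*187) + 30982)*(-48018 + 40424) = ((82 - 187) + 30982)*(-7594) = (-105 + 30982)*(-7594) = 30877*(-7594) = -234479938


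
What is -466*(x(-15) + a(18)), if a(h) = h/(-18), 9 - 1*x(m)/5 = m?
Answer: -55454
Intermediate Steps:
x(m) = 45 - 5*m
a(h) = -h/18 (a(h) = h*(-1/18) = -h/18)
-466*(x(-15) + a(18)) = -466*((45 - 5*(-15)) - 1/18*18) = -466*((45 + 75) - 1) = -466*(120 - 1) = -466*119 = -55454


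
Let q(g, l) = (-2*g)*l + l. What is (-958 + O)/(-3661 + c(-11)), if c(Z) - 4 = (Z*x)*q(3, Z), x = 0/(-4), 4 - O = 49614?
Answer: 16856/1219 ≈ 13.828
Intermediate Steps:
O = -49610 (O = 4 - 1*49614 = 4 - 49614 = -49610)
q(g, l) = l - 2*g*l (q(g, l) = -2*g*l + l = l - 2*g*l)
x = 0 (x = 0*(-¼) = 0)
c(Z) = 4 (c(Z) = 4 + (Z*0)*(Z*(1 - 2*3)) = 4 + 0*(Z*(1 - 6)) = 4 + 0*(Z*(-5)) = 4 + 0*(-5*Z) = 4 + 0 = 4)
(-958 + O)/(-3661 + c(-11)) = (-958 - 49610)/(-3661 + 4) = -50568/(-3657) = -50568*(-1/3657) = 16856/1219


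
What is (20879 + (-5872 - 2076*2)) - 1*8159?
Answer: 2696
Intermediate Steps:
(20879 + (-5872 - 2076*2)) - 1*8159 = (20879 + (-5872 - 1*4152)) - 8159 = (20879 + (-5872 - 4152)) - 8159 = (20879 - 10024) - 8159 = 10855 - 8159 = 2696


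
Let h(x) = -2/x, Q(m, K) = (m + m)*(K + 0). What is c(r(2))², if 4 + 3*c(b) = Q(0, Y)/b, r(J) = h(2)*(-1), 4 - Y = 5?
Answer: 16/9 ≈ 1.7778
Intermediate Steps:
Y = -1 (Y = 4 - 1*5 = 4 - 5 = -1)
Q(m, K) = 2*K*m (Q(m, K) = (2*m)*K = 2*K*m)
r(J) = 1 (r(J) = -2/2*(-1) = -2*½*(-1) = -1*(-1) = 1)
c(b) = -4/3 (c(b) = -4/3 + ((2*(-1)*0)/b)/3 = -4/3 + (0/b)/3 = -4/3 + (⅓)*0 = -4/3 + 0 = -4/3)
c(r(2))² = (-4/3)² = 16/9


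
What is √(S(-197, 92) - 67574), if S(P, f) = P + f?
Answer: I*√67679 ≈ 260.15*I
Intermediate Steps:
√(S(-197, 92) - 67574) = √((-197 + 92) - 67574) = √(-105 - 67574) = √(-67679) = I*√67679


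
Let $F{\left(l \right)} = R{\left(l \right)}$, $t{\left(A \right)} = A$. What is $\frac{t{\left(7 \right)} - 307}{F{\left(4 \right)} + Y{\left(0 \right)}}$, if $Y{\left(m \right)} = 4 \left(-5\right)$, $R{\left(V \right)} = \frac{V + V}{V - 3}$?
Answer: $25$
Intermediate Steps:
$R{\left(V \right)} = \frac{2 V}{-3 + V}$
$F{\left(l \right)} = \frac{2 l}{-3 + l}$
$Y{\left(m \right)} = -20$
$\frac{t{\left(7 \right)} - 307}{F{\left(4 \right)} + Y{\left(0 \right)}} = \frac{7 - 307}{2 \cdot 4 \frac{1}{-3 + 4} - 20} = - \frac{300}{2 \cdot 4 \cdot 1^{-1} - 20} = - \frac{300}{2 \cdot 4 \cdot 1 - 20} = - \frac{300}{8 - 20} = - \frac{300}{-12} = \left(-300\right) \left(- \frac{1}{12}\right) = 25$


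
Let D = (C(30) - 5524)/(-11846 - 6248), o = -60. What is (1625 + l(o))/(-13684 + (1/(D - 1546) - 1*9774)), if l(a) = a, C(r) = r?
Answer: -21884826975/328034687117 ≈ -0.066715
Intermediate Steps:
D = 2747/9047 (D = (30 - 5524)/(-11846 - 6248) = -5494/(-18094) = -5494*(-1/18094) = 2747/9047 ≈ 0.30364)
(1625 + l(o))/(-13684 + (1/(D - 1546) - 1*9774)) = (1625 - 60)/(-13684 + (1/(2747/9047 - 1546) - 1*9774)) = 1565/(-13684 + (1/(-13983915/9047) - 9774)) = 1565/(-13684 + (-9047/13983915 - 9774)) = 1565/(-13684 - 136678794257/13983915) = 1565/(-328034687117/13983915) = 1565*(-13983915/328034687117) = -21884826975/328034687117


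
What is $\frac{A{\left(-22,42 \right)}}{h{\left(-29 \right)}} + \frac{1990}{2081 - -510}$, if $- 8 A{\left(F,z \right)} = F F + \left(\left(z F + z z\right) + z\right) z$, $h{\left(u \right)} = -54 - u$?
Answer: $\frac{12204131}{64775} \approx 188.41$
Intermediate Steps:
$A{\left(F,z \right)} = - \frac{F^{2}}{8} - \frac{z \left(z + z^{2} + F z\right)}{8}$ ($A{\left(F,z \right)} = - \frac{F F + \left(\left(z F + z z\right) + z\right) z}{8} = - \frac{F^{2} + \left(\left(F z + z^{2}\right) + z\right) z}{8} = - \frac{F^{2} + \left(\left(z^{2} + F z\right) + z\right) z}{8} = - \frac{F^{2} + \left(z + z^{2} + F z\right) z}{8} = - \frac{F^{2} + z \left(z + z^{2} + F z\right)}{8} = - \frac{F^{2}}{8} - \frac{z \left(z + z^{2} + F z\right)}{8}$)
$\frac{A{\left(-22,42 \right)}}{h{\left(-29 \right)}} + \frac{1990}{2081 - -510} = \frac{- \frac{\left(-22\right)^{2}}{8} - \frac{42^{2}}{8} - \frac{42^{3}}{8} - - \frac{11 \cdot 42^{2}}{4}}{-54 - -29} + \frac{1990}{2081 - -510} = \frac{\left(- \frac{1}{8}\right) 484 - \frac{441}{2} - 9261 - \left(- \frac{11}{4}\right) 1764}{-54 + 29} + \frac{1990}{2081 + 510} = \frac{- \frac{121}{2} - \frac{441}{2} - 9261 + 4851}{-25} + \frac{1990}{2591} = \left(-4691\right) \left(- \frac{1}{25}\right) + 1990 \cdot \frac{1}{2591} = \frac{4691}{25} + \frac{1990}{2591} = \frac{12204131}{64775}$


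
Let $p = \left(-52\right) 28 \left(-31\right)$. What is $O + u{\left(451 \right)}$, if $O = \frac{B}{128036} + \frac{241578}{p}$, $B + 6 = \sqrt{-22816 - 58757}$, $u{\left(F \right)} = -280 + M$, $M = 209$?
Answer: $- \frac{47422615703}{722379112} + \frac{i \sqrt{81573}}{128036} \approx -65.648 + 0.0022307 i$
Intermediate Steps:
$p = 45136$ ($p = \left(-1456\right) \left(-31\right) = 45136$)
$u{\left(F \right)} = -71$ ($u{\left(F \right)} = -280 + 209 = -71$)
$B = -6 + i \sqrt{81573}$ ($B = -6 + \sqrt{-22816 - 58757} = -6 + \sqrt{-81573} = -6 + i \sqrt{81573} \approx -6.0 + 285.61 i$)
$O = \frac{3866301249}{722379112} + \frac{i \sqrt{81573}}{128036}$ ($O = \frac{-6 + i \sqrt{81573}}{128036} + \frac{241578}{45136} = \left(-6 + i \sqrt{81573}\right) \frac{1}{128036} + 241578 \cdot \frac{1}{45136} = \left(- \frac{3}{64018} + \frac{i \sqrt{81573}}{128036}\right) + \frac{120789}{22568} = \frac{3866301249}{722379112} + \frac{i \sqrt{81573}}{128036} \approx 5.3522 + 0.0022307 i$)
$O + u{\left(451 \right)} = \left(\frac{3866301249}{722379112} + \frac{i \sqrt{81573}}{128036}\right) - 71 = - \frac{47422615703}{722379112} + \frac{i \sqrt{81573}}{128036}$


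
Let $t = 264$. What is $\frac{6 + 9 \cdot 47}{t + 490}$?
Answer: $\frac{33}{58} \approx 0.56897$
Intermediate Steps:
$\frac{6 + 9 \cdot 47}{t + 490} = \frac{6 + 9 \cdot 47}{264 + 490} = \frac{6 + 423}{754} = 429 \cdot \frac{1}{754} = \frac{33}{58}$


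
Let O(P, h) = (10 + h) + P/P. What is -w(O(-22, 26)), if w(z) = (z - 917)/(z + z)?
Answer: 440/37 ≈ 11.892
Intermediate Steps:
O(P, h) = 11 + h (O(P, h) = (10 + h) + 1 = 11 + h)
w(z) = (-917 + z)/(2*z) (w(z) = (-917 + z)/((2*z)) = (-917 + z)*(1/(2*z)) = (-917 + z)/(2*z))
-w(O(-22, 26)) = -(-917 + (11 + 26))/(2*(11 + 26)) = -(-917 + 37)/(2*37) = -(-880)/(2*37) = -1*(-440/37) = 440/37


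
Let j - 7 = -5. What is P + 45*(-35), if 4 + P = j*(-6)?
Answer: -1591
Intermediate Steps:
j = 2 (j = 7 - 5 = 2)
P = -16 (P = -4 + 2*(-6) = -4 - 12 = -16)
P + 45*(-35) = -16 + 45*(-35) = -16 - 1575 = -1591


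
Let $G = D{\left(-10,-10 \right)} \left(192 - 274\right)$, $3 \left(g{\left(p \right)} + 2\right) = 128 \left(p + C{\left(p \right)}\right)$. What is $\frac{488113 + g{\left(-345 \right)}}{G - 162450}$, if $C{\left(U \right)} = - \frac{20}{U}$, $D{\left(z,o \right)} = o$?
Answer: $- \frac{97992449}{33457410} \approx -2.9289$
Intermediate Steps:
$g{\left(p \right)} = -2 - \frac{2560}{3 p} + \frac{128 p}{3}$ ($g{\left(p \right)} = -2 + \frac{128 \left(p - \frac{20}{p}\right)}{3} = -2 + \frac{- \frac{2560}{p} + 128 p}{3} = -2 + \left(- \frac{2560}{3 p} + \frac{128 p}{3}\right) = -2 - \frac{2560}{3 p} + \frac{128 p}{3}$)
$G = 820$ ($G = - 10 \left(192 - 274\right) = \left(-10\right) \left(-82\right) = 820$)
$\frac{488113 + g{\left(-345 \right)}}{G - 162450} = \frac{488113 - \left(14722 - \frac{512}{207}\right)}{820 - 162450} = \frac{488113 - \frac{3046942}{207}}{-161630} = \left(488113 - \frac{3046942}{207}\right) \left(- \frac{1}{161630}\right) = \frac{97992449}{207} \left(- \frac{1}{161630}\right) = - \frac{97992449}{33457410}$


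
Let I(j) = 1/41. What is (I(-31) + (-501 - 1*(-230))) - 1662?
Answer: -79252/41 ≈ -1933.0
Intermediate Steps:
I(j) = 1/41
(I(-31) + (-501 - 1*(-230))) - 1662 = (1/41 + (-501 - 1*(-230))) - 1662 = (1/41 + (-501 + 230)) - 1662 = (1/41 - 271) - 1662 = -11110/41 - 1662 = -79252/41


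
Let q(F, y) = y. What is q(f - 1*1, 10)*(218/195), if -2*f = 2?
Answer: 436/39 ≈ 11.179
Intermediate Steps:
f = -1 (f = -½*2 = -1)
q(f - 1*1, 10)*(218/195) = 10*(218/195) = 436/39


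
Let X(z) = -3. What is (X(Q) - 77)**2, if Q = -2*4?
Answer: 6400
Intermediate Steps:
Q = -8
(X(Q) - 77)**2 = (-3 - 77)**2 = (-80)**2 = 6400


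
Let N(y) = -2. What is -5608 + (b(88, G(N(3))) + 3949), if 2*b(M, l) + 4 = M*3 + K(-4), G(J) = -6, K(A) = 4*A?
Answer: -1537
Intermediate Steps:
b(M, l) = -10 + 3*M/2 (b(M, l) = -2 + (M*3 + 4*(-4))/2 = -2 + (3*M - 16)/2 = -2 + (-16 + 3*M)/2 = -2 + (-8 + 3*M/2) = -10 + 3*M/2)
-5608 + (b(88, G(N(3))) + 3949) = -5608 + ((-10 + (3/2)*88) + 3949) = -5608 + ((-10 + 132) + 3949) = -5608 + (122 + 3949) = -5608 + 4071 = -1537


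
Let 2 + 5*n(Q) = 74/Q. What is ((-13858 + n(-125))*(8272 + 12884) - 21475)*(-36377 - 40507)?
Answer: 14089583578218396/625 ≈ 2.2543e+13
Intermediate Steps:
n(Q) = -⅖ + 74/(5*Q) (n(Q) = -⅖ + (74/Q)/5 = -⅖ + 74/(5*Q))
((-13858 + n(-125))*(8272 + 12884) - 21475)*(-36377 - 40507) = ((-13858 + (⅖)*(37 - 1*(-125))/(-125))*(8272 + 12884) - 21475)*(-36377 - 40507) = ((-13858 + (⅖)*(-1/125)*(37 + 125))*21156 - 21475)*(-76884) = ((-13858 + (⅖)*(-1/125)*162)*21156 - 21475)*(-76884) = ((-13858 - 324/625)*21156 - 21475)*(-76884) = (-8661574/625*21156 - 21475)*(-76884) = (-183244259544/625 - 21475)*(-76884) = -183257681419/625*(-76884) = 14089583578218396/625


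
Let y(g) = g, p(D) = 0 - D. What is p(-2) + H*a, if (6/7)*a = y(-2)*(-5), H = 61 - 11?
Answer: 1756/3 ≈ 585.33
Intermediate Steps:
p(D) = -D
H = 50
a = 35/3 (a = 7*(-2*(-5))/6 = (7/6)*10 = 35/3 ≈ 11.667)
p(-2) + H*a = -1*(-2) + 50*(35/3) = 2 + 1750/3 = 1756/3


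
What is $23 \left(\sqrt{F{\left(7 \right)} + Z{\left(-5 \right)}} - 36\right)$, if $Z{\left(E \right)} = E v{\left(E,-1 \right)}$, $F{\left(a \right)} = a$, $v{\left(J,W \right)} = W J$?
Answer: $-828 + 69 i \sqrt{2} \approx -828.0 + 97.581 i$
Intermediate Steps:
$v{\left(J,W \right)} = J W$
$Z{\left(E \right)} = - E^{2}$ ($Z{\left(E \right)} = E E \left(-1\right) = E \left(- E\right) = - E^{2}$)
$23 \left(\sqrt{F{\left(7 \right)} + Z{\left(-5 \right)}} - 36\right) = 23 \left(\sqrt{7 - \left(-5\right)^{2}} - 36\right) = 23 \left(\sqrt{7 - 25} - 36\right) = 23 \left(\sqrt{-18} - 36\right) = 23 \left(3 i \sqrt{2} - 36\right) = 23 \left(-36 + 3 i \sqrt{2}\right) = -828 + 69 i \sqrt{2}$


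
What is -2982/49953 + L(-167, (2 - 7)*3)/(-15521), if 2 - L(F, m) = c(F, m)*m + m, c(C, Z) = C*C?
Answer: -634673366/23494561 ≈ -27.014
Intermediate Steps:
c(C, Z) = C**2
L(F, m) = 2 - m - m*F**2 (L(F, m) = 2 - (F**2*m + m) = 2 - (m*F**2 + m) = 2 - (m + m*F**2) = 2 + (-m - m*F**2) = 2 - m - m*F**2)
-2982/49953 + L(-167, (2 - 7)*3)/(-15521) = -2982/49953 + (2 - (2 - 7)*3 - 1*(2 - 7)*3*(-167)**2)/(-15521) = -2982*1/49953 + (2 - (-5)*3 - 1*(-5*3)*27889)*(-1/15521) = -994/16651 + (2 - 1*(-15) - 1*(-15)*27889)*(-1/15521) = -994/16651 + (2 + 15 + 418335)*(-1/15521) = -994/16651 + 418352*(-1/15521) = -994/16651 - 38032/1411 = -634673366/23494561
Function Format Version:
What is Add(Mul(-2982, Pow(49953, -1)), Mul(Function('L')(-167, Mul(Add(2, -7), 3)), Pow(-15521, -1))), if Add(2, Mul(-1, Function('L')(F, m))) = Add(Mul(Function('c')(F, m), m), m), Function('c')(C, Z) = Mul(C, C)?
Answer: Rational(-634673366, 23494561) ≈ -27.014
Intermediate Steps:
Function('c')(C, Z) = Pow(C, 2)
Function('L')(F, m) = Add(2, Mul(-1, m), Mul(-1, m, Pow(F, 2))) (Function('L')(F, m) = Add(2, Mul(-1, Add(Mul(Pow(F, 2), m), m))) = Add(2, Mul(-1, Add(Mul(m, Pow(F, 2)), m))) = Add(2, Mul(-1, Add(m, Mul(m, Pow(F, 2))))) = Add(2, Add(Mul(-1, m), Mul(-1, m, Pow(F, 2)))) = Add(2, Mul(-1, m), Mul(-1, m, Pow(F, 2))))
Add(Mul(-2982, Pow(49953, -1)), Mul(Function('L')(-167, Mul(Add(2, -7), 3)), Pow(-15521, -1))) = Add(Mul(-2982, Pow(49953, -1)), Mul(Add(2, Mul(-1, Mul(Add(2, -7), 3)), Mul(-1, Mul(Add(2, -7), 3), Pow(-167, 2))), Pow(-15521, -1))) = Add(Mul(-2982, Rational(1, 49953)), Mul(Add(2, Mul(-1, Mul(-5, 3)), Mul(-1, Mul(-5, 3), 27889)), Rational(-1, 15521))) = Add(Rational(-994, 16651), Mul(Add(2, Mul(-1, -15), Mul(-1, -15, 27889)), Rational(-1, 15521))) = Add(Rational(-994, 16651), Mul(Add(2, 15, 418335), Rational(-1, 15521))) = Add(Rational(-994, 16651), Mul(418352, Rational(-1, 15521))) = Add(Rational(-994, 16651), Rational(-38032, 1411)) = Rational(-634673366, 23494561)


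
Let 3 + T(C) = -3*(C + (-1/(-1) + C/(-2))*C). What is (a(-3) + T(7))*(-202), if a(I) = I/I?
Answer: -5959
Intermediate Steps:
a(I) = 1
T(C) = -3 - 3*C - 3*C*(1 - C/2) (T(C) = -3 - 3*(C + (-1/(-1) + C/(-2))*C) = -3 - 3*(C + (-1*(-1) + C*(-½))*C) = -3 - 3*(C + (1 - C/2)*C) = -3 - 3*(C + C*(1 - C/2)) = -3 + (-3*C - 3*C*(1 - C/2)) = -3 - 3*C - 3*C*(1 - C/2))
(a(-3) + T(7))*(-202) = (1 + (-3 - 6*7 + (3/2)*7²))*(-202) = (1 + (-3 - 42 + (3/2)*49))*(-202) = (1 + (-3 - 42 + 147/2))*(-202) = (1 + 57/2)*(-202) = (59/2)*(-202) = -5959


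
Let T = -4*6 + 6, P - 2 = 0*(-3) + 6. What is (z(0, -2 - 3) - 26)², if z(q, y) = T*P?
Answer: 28900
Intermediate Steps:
P = 8 (P = 2 + (0*(-3) + 6) = 2 + (0 + 6) = 2 + 6 = 8)
T = -18 (T = -24 + 6 = -18)
z(q, y) = -144 (z(q, y) = -18*8 = -144)
(z(0, -2 - 3) - 26)² = (-144 - 26)² = (-170)² = 28900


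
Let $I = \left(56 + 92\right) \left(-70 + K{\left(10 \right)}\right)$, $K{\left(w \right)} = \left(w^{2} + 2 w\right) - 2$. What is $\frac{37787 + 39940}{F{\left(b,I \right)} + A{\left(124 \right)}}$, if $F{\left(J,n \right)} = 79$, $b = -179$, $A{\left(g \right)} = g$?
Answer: $\frac{77727}{203} \approx 382.89$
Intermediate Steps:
$K{\left(w \right)} = -2 + w^{2} + 2 w$
$I = 7104$ ($I = \left(56 + 92\right) \left(-70 + \left(-2 + 10^{2} + 2 \cdot 10\right)\right) = 148 \left(-70 + \left(-2 + 100 + 20\right)\right) = 148 \left(-70 + 118\right) = 148 \cdot 48 = 7104$)
$\frac{37787 + 39940}{F{\left(b,I \right)} + A{\left(124 \right)}} = \frac{37787 + 39940}{79 + 124} = \frac{77727}{203}$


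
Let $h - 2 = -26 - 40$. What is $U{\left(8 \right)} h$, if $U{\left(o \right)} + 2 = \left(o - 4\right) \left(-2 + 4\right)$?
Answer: $-384$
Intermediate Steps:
$U{\left(o \right)} = -10 + 2 o$ ($U{\left(o \right)} = -2 + \left(o - 4\right) \left(-2 + 4\right) = -2 + \left(-4 + o\right) 2 = -2 + \left(-8 + 2 o\right) = -10 + 2 o$)
$h = -64$ ($h = 2 - 66 = -64$)
$U{\left(8 \right)} h = \left(-10 + 2 \cdot 8\right) \left(-64\right) = \left(-10 + 16\right) \left(-64\right) = 6 \left(-64\right) = -384$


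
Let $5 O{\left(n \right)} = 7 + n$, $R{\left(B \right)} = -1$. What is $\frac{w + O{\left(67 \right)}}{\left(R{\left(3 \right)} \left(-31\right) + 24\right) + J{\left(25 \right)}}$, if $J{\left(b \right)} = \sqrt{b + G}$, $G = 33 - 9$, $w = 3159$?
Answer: $\frac{15869}{310} \approx 51.19$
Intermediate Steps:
$G = 24$ ($G = 33 - 9 = 24$)
$O{\left(n \right)} = \frac{7}{5} + \frac{n}{5}$ ($O{\left(n \right)} = \frac{7 + n}{5} = \frac{7}{5} + \frac{n}{5}$)
$J{\left(b \right)} = \sqrt{24 + b}$ ($J{\left(b \right)} = \sqrt{b + 24} = \sqrt{24 + b}$)
$\frac{w + O{\left(67 \right)}}{\left(R{\left(3 \right)} \left(-31\right) + 24\right) + J{\left(25 \right)}} = \frac{3159 + \left(\frac{7}{5} + \frac{1}{5} \cdot 67\right)}{\left(\left(-1\right) \left(-31\right) + 24\right) + \sqrt{24 + 25}} = \frac{3159 + \left(\frac{7}{5} + \frac{67}{5}\right)}{\left(31 + 24\right) + \sqrt{49}} = \frac{3159 + \frac{74}{5}}{55 + 7} = \frac{15869}{5 \cdot 62} = \frac{15869}{5} \cdot \frac{1}{62} = \frac{15869}{310}$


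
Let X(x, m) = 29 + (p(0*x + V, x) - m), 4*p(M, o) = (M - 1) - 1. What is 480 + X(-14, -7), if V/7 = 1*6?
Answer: 526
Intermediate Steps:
V = 42 (V = 7*(1*6) = 7*6 = 42)
p(M, o) = -½ + M/4 (p(M, o) = ((M - 1) - 1)/4 = ((-1 + M) - 1)/4 = (-2 + M)/4 = -½ + M/4)
X(x, m) = 39 - m (X(x, m) = 29 + ((-½ + (0*x + 42)/4) - m) = 29 + ((-½ + (0 + 42)/4) - m) = 29 + ((-½ + (¼)*42) - m) = 29 + ((-½ + 21/2) - m) = 29 + (10 - m) = 39 - m)
480 + X(-14, -7) = 480 + (39 - 1*(-7)) = 480 + (39 + 7) = 480 + 46 = 526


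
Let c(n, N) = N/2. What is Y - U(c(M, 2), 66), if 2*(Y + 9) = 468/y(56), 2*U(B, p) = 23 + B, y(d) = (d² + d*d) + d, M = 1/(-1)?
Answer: -66327/3164 ≈ -20.963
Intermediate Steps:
M = -1
c(n, N) = N/2 (c(n, N) = N*(½) = N/2)
y(d) = d + 2*d² (y(d) = (d² + d²) + d = 2*d² + d = d + 2*d²)
U(B, p) = 23/2 + B/2 (U(B, p) = (23 + B)/2 = 23/2 + B/2)
Y = -28359/3164 (Y = -9 + (468/((56*(1 + 2*56))))/2 = -9 + (468/((56*(1 + 112))))/2 = -9 + (468/((56*113)))/2 = -9 + (468/6328)/2 = -9 + (468*(1/6328))/2 = -9 + (½)*(117/1582) = -9 + 117/3164 = -28359/3164 ≈ -8.9630)
Y - U(c(M, 2), 66) = -28359/3164 - (23/2 + ((½)*2)/2) = -28359/3164 - (23/2 + (½)*1) = -28359/3164 - (23/2 + ½) = -28359/3164 - 1*12 = -28359/3164 - 12 = -66327/3164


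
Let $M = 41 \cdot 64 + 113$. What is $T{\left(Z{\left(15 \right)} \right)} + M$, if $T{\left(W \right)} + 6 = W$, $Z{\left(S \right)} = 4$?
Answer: $2735$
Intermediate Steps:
$T{\left(W \right)} = -6 + W$
$M = 2737$ ($M = 2624 + 113 = 2737$)
$T{\left(Z{\left(15 \right)} \right)} + M = \left(-6 + 4\right) + 2737 = -2 + 2737 = 2735$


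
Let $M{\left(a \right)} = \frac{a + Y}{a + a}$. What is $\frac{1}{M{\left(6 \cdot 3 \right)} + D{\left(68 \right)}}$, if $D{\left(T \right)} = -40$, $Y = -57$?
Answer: $- \frac{12}{493} \approx -0.024341$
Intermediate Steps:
$M{\left(a \right)} = \frac{-57 + a}{2 a}$ ($M{\left(a \right)} = \frac{a - 57}{a + a} = \frac{-57 + a}{2 a}$)
$\frac{1}{M{\left(6 \cdot 3 \right)} + D{\left(68 \right)}} = \frac{1}{\frac{-57 + 6 \cdot 3}{2 \cdot 6 \cdot 3} - 40} = \frac{1}{\frac{-57 + 18}{2 \cdot 18} - 40} = \frac{1}{\frac{1}{2} \cdot \frac{1}{18} \left(-39\right) - 40} = \frac{1}{- \frac{13}{12} - 40} = \frac{1}{- \frac{493}{12}} = - \frac{12}{493}$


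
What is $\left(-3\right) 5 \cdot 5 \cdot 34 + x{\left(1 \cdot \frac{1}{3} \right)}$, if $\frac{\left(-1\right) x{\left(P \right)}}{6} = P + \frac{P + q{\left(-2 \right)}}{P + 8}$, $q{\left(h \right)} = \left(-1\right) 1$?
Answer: $- \frac{63788}{25} \approx -2551.5$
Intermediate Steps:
$q{\left(h \right)} = -1$
$x{\left(P \right)} = - 6 P - \frac{6 \left(-1 + P\right)}{8 + P}$ ($x{\left(P \right)} = - 6 \left(P + \frac{P - 1}{P + 8}\right) = - 6 \left(P + \frac{-1 + P}{8 + P}\right) = - 6 P - \frac{6 \left(-1 + P\right)}{8 + P}$)
$\left(-3\right) 5 \cdot 5 \cdot 34 + x{\left(1 \cdot \frac{1}{3} \right)} = \left(-3\right) 5 \cdot 5 \cdot 34 + \frac{6 \left(1 - \left(1 \cdot \frac{1}{3}\right)^{2} - 9 \cdot 1 \cdot \frac{1}{3}\right)}{8 + 1 \cdot \frac{1}{3}} = \left(-15\right) 5 \cdot 34 + \frac{6 \left(1 - \left(1 \cdot \frac{1}{3}\right)^{2} - 9 \cdot 1 \cdot \frac{1}{3}\right)}{8 + 1 \cdot \frac{1}{3}} = \left(-75\right) 34 + \frac{6 \left(1 - \left(\frac{1}{3}\right)^{2} - 3\right)}{8 + \frac{1}{3}} = -2550 + \frac{6 \left(1 - \frac{1}{9} - 3\right)}{\frac{25}{3}} = -2550 + 6 \cdot \frac{3}{25} \left(1 - \frac{1}{9} - 3\right) = -2550 + 6 \cdot \frac{3}{25} \left(- \frac{19}{9}\right) = -2550 - \frac{38}{25} = - \frac{63788}{25}$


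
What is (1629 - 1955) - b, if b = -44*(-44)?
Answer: -2262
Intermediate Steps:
b = 1936
(1629 - 1955) - b = (1629 - 1955) - 1*1936 = -326 - 1936 = -2262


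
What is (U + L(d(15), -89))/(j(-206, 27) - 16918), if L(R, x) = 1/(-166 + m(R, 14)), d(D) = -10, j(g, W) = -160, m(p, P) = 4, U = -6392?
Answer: 1035505/2766636 ≈ 0.37428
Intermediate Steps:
L(R, x) = -1/162 (L(R, x) = 1/(-166 + 4) = 1/(-162) = -1/162)
(U + L(d(15), -89))/(j(-206, 27) - 16918) = (-6392 - 1/162)/(-160 - 16918) = -1035505/162/(-17078) = -1035505/162*(-1/17078) = 1035505/2766636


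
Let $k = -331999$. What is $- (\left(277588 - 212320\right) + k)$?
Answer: $266731$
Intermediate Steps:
$- (\left(277588 - 212320\right) + k) = - (\left(277588 - 212320\right) - 331999) = - (65268 - 331999) = \left(-1\right) \left(-266731\right) = 266731$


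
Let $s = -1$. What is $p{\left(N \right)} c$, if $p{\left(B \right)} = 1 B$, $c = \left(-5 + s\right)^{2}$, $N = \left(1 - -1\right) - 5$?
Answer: $-108$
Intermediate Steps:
$N = -3$ ($N = \left(1 + 1\right) - 5 = 2 - 5 = -3$)
$c = 36$ ($c = \left(-5 - 1\right)^{2} = \left(-6\right)^{2} = 36$)
$p{\left(B \right)} = B$
$p{\left(N \right)} c = \left(-3\right) 36 = -108$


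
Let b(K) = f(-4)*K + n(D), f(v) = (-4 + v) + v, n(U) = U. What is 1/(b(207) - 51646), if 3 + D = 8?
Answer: -1/54125 ≈ -1.8476e-5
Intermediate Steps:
D = 5 (D = -3 + 8 = 5)
f(v) = -4 + 2*v
b(K) = 5 - 12*K (b(K) = (-4 + 2*(-4))*K + 5 = (-4 - 8)*K + 5 = -12*K + 5 = 5 - 12*K)
1/(b(207) - 51646) = 1/((5 - 12*207) - 51646) = 1/((5 - 2484) - 51646) = 1/(-2479 - 51646) = 1/(-54125) = -1/54125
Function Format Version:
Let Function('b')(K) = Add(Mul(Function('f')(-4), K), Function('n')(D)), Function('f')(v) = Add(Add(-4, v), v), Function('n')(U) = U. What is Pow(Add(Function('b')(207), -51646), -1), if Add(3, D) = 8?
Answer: Rational(-1, 54125) ≈ -1.8476e-5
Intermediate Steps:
D = 5 (D = Add(-3, 8) = 5)
Function('f')(v) = Add(-4, Mul(2, v))
Function('b')(K) = Add(5, Mul(-12, K)) (Function('b')(K) = Add(Mul(Add(-4, Mul(2, -4)), K), 5) = Add(Mul(Add(-4, -8), K), 5) = Add(Mul(-12, K), 5) = Add(5, Mul(-12, K)))
Pow(Add(Function('b')(207), -51646), -1) = Pow(Add(Add(5, Mul(-12, 207)), -51646), -1) = Pow(Add(Add(5, -2484), -51646), -1) = Pow(Add(-2479, -51646), -1) = Pow(-54125, -1) = Rational(-1, 54125)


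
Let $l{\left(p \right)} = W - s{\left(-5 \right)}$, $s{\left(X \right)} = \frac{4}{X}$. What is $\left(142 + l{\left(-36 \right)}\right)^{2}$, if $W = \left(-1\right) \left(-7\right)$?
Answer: $\frac{561001}{25} \approx 22440.0$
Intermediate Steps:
$W = 7$
$l{\left(p \right)} = \frac{39}{5}$ ($l{\left(p \right)} = 7 - \frac{4}{-5} = 7 - 4 \left(- \frac{1}{5}\right) = 7 - - \frac{4}{5} = 7 + \frac{4}{5} = \frac{39}{5}$)
$\left(142 + l{\left(-36 \right)}\right)^{2} = \left(142 + \frac{39}{5}\right)^{2} = \left(\frac{749}{5}\right)^{2} = \frac{561001}{25}$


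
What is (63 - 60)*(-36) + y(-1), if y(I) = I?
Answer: -109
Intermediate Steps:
(63 - 60)*(-36) + y(-1) = (63 - 60)*(-36) - 1 = 3*(-36) - 1 = -108 - 1 = -109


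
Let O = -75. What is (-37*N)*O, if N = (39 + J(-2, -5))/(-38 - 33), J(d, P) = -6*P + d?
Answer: -185925/71 ≈ -2618.7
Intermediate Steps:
J(d, P) = d - 6*P
N = -67/71 (N = (39 + (-2 - 6*(-5)))/(-38 - 33) = (39 + (-2 + 30))/(-71) = (39 + 28)*(-1/71) = 67*(-1/71) = -67/71 ≈ -0.94366)
(-37*N)*O = -37*(-67/71)*(-75) = (2479/71)*(-75) = -185925/71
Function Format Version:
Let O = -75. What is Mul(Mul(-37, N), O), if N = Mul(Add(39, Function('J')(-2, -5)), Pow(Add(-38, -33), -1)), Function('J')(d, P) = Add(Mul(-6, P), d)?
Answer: Rational(-185925, 71) ≈ -2618.7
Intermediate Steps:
Function('J')(d, P) = Add(d, Mul(-6, P))
N = Rational(-67, 71) (N = Mul(Add(39, Add(-2, Mul(-6, -5))), Pow(Add(-38, -33), -1)) = Mul(Add(39, Add(-2, 30)), Pow(-71, -1)) = Mul(Add(39, 28), Rational(-1, 71)) = Mul(67, Rational(-1, 71)) = Rational(-67, 71) ≈ -0.94366)
Mul(Mul(-37, N), O) = Mul(Mul(-37, Rational(-67, 71)), -75) = Mul(Rational(2479, 71), -75) = Rational(-185925, 71)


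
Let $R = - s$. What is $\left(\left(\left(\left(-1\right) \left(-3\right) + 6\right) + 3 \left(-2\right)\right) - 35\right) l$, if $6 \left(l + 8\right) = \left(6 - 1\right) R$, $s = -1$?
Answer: $\frac{688}{3} \approx 229.33$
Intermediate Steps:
$R = 1$ ($R = \left(-1\right) \left(-1\right) = 1$)
$l = - \frac{43}{6}$ ($l = -8 + \frac{\left(6 - 1\right) 1}{6} = -8 + \frac{5 \cdot 1}{6} = -8 + \frac{1}{6} \cdot 5 = -8 + \frac{5}{6} = - \frac{43}{6} \approx -7.1667$)
$\left(\left(\left(\left(-1\right) \left(-3\right) + 6\right) + 3 \left(-2\right)\right) - 35\right) l = \left(\left(\left(\left(-1\right) \left(-3\right) + 6\right) + 3 \left(-2\right)\right) - 35\right) \left(- \frac{43}{6}\right) = \left(\left(\left(3 + 6\right) - 6\right) - 35\right) \left(- \frac{43}{6}\right) = \left(\left(9 - 6\right) - 35\right) \left(- \frac{43}{6}\right) = \left(3 - 35\right) \left(- \frac{43}{6}\right) = \left(-32\right) \left(- \frac{43}{6}\right) = \frac{688}{3}$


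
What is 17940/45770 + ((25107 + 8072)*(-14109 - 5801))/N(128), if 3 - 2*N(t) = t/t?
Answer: -131458184032/199 ≈ -6.6059e+8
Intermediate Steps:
N(t) = 1 (N(t) = 3/2 - t/(2*t) = 3/2 - 1/2*1 = 3/2 - 1/2 = 1)
17940/45770 + ((25107 + 8072)*(-14109 - 5801))/N(128) = 17940/45770 + ((25107 + 8072)*(-14109 - 5801))/1 = 17940*(1/45770) + (33179*(-19910))*1 = 78/199 - 660593890*1 = 78/199 - 660593890 = -131458184032/199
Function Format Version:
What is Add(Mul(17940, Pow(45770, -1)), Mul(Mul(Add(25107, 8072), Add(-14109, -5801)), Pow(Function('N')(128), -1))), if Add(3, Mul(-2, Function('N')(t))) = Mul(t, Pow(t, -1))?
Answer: Rational(-131458184032, 199) ≈ -6.6059e+8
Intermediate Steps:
Function('N')(t) = 1 (Function('N')(t) = Add(Rational(3, 2), Mul(Rational(-1, 2), Mul(t, Pow(t, -1)))) = Add(Rational(3, 2), Mul(Rational(-1, 2), 1)) = Add(Rational(3, 2), Rational(-1, 2)) = 1)
Add(Mul(17940, Pow(45770, -1)), Mul(Mul(Add(25107, 8072), Add(-14109, -5801)), Pow(Function('N')(128), -1))) = Add(Mul(17940, Pow(45770, -1)), Mul(Mul(Add(25107, 8072), Add(-14109, -5801)), Pow(1, -1))) = Add(Mul(17940, Rational(1, 45770)), Mul(Mul(33179, -19910), 1)) = Add(Rational(78, 199), Mul(-660593890, 1)) = Add(Rational(78, 199), -660593890) = Rational(-131458184032, 199)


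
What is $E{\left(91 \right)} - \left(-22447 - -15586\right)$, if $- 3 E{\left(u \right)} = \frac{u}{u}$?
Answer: $\frac{20582}{3} \approx 6860.7$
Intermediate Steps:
$E{\left(u \right)} = - \frac{1}{3}$ ($E{\left(u \right)} = - \frac{u \frac{1}{u}}{3} = \left(- \frac{1}{3}\right) 1 = - \frac{1}{3}$)
$E{\left(91 \right)} - \left(-22447 - -15586\right) = - \frac{1}{3} - \left(-22447 - -15586\right) = - \frac{1}{3} - \left(-22447 + 15586\right) = - \frac{1}{3} - -6861 = - \frac{1}{3} + 6861 = \frac{20582}{3}$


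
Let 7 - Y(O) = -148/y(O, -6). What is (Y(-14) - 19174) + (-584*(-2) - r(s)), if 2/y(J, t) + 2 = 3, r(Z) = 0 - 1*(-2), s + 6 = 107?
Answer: -17927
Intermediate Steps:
s = 101 (s = -6 + 107 = 101)
r(Z) = 2 (r(Z) = 0 + 2 = 2)
y(J, t) = 2 (y(J, t) = 2/(-2 + 3) = 2/1 = 2*1 = 2)
Y(O) = 81 (Y(O) = 7 - (-148)/2 = 7 - 1*(-74) = 7 + 74 = 81)
(Y(-14) - 19174) + (-584*(-2) - r(s)) = (81 - 19174) + (-584*(-2) - 1*2) = -19093 + (1168 - 2) = -19093 + 1166 = -17927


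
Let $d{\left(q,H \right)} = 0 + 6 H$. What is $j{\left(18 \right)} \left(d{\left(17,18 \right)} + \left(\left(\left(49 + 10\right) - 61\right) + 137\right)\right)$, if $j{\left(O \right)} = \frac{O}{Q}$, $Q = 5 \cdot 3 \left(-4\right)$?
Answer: $- \frac{729}{10} \approx -72.9$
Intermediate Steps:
$d{\left(q,H \right)} = 6 H$
$Q = -60$ ($Q = 15 \left(-4\right) = -60$)
$j{\left(O \right)} = - \frac{O}{60}$ ($j{\left(O \right)} = \frac{O}{-60} = O \left(- \frac{1}{60}\right) = - \frac{O}{60}$)
$j{\left(18 \right)} \left(d{\left(17,18 \right)} + \left(\left(\left(49 + 10\right) - 61\right) + 137\right)\right) = \left(- \frac{1}{60}\right) 18 \left(6 \cdot 18 + \left(\left(\left(49 + 10\right) - 61\right) + 137\right)\right) = - \frac{3 \left(108 + \left(\left(59 - 61\right) + 137\right)\right)}{10} = - \frac{3 \left(108 + \left(-2 + 137\right)\right)}{10} = - \frac{3 \left(108 + 135\right)}{10} = \left(- \frac{3}{10}\right) 243 = - \frac{729}{10}$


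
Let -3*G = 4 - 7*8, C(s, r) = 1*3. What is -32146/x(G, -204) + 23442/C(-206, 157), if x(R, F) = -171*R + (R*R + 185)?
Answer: 174596212/22307 ≈ 7827.0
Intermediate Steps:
C(s, r) = 3
G = 52/3 (G = -(4 - 7*8)/3 = -(4 - 56)/3 = -⅓*(-52) = 52/3 ≈ 17.333)
x(R, F) = 185 + R² - 171*R (x(R, F) = -171*R + (R² + 185) = -171*R + (185 + R²) = 185 + R² - 171*R)
-32146/x(G, -204) + 23442/C(-206, 157) = -32146/(185 + (52/3)² - 171*52/3) + 23442/3 = -32146/(185 + 2704/9 - 2964) + 23442*(⅓) = -32146/(-22307/9) + 7814 = -32146*(-9/22307) + 7814 = 289314/22307 + 7814 = 174596212/22307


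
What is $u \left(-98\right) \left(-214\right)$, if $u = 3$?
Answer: $62916$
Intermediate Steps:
$u \left(-98\right) \left(-214\right) = 3 \left(-98\right) \left(-214\right) = \left(-294\right) \left(-214\right) = 62916$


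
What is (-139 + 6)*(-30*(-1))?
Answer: -3990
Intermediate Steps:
(-139 + 6)*(-30*(-1)) = -133*30 = -3990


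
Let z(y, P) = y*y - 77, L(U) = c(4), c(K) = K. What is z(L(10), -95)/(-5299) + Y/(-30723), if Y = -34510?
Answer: 3770257/3322473 ≈ 1.1348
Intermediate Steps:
L(U) = 4
z(y, P) = -77 + y**2 (z(y, P) = y**2 - 77 = -77 + y**2)
z(L(10), -95)/(-5299) + Y/(-30723) = (-77 + 4**2)/(-5299) - 34510/(-30723) = (-77 + 16)*(-1/5299) - 34510*(-1/30723) = -61*(-1/5299) + 4930/4389 = 61/5299 + 4930/4389 = 3770257/3322473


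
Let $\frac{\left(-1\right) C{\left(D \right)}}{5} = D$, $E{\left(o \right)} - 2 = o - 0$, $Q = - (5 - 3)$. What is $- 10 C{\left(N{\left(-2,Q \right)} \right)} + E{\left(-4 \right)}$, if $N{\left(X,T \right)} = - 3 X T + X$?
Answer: $-702$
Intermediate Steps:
$Q = -2$ ($Q = \left(-1\right) 2 = -2$)
$E{\left(o \right)} = 2 + o$ ($E{\left(o \right)} = 2 + \left(o - 0\right) = 2 + \left(o + 0\right) = 2 + o$)
$N{\left(X,T \right)} = X - 3 T X$ ($N{\left(X,T \right)} = - 3 T X + X = X - 3 T X$)
$C{\left(D \right)} = - 5 D$
$- 10 C{\left(N{\left(-2,Q \right)} \right)} + E{\left(-4 \right)} = - 10 \left(- 5 \left(- 2 \left(1 - -6\right)\right)\right) + \left(2 - 4\right) = - 10 \left(- 5 \left(- 2 \left(1 + 6\right)\right)\right) - 2 = - 10 \left(- 5 \left(\left(-2\right) 7\right)\right) - 2 = - 10 \left(\left(-5\right) \left(-14\right)\right) - 2 = \left(-10\right) 70 - 2 = -700 - 2 = -702$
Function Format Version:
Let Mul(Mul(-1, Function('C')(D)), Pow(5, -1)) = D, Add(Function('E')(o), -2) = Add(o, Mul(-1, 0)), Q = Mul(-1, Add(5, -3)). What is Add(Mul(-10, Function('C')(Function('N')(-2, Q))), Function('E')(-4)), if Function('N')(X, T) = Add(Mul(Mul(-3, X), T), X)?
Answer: -702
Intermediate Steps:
Q = -2 (Q = Mul(-1, 2) = -2)
Function('E')(o) = Add(2, o) (Function('E')(o) = Add(2, Add(o, Mul(-1, 0))) = Add(2, Add(o, 0)) = Add(2, o))
Function('N')(X, T) = Add(X, Mul(-3, T, X)) (Function('N')(X, T) = Add(Mul(-3, T, X), X) = Add(X, Mul(-3, T, X)))
Function('C')(D) = Mul(-5, D)
Add(Mul(-10, Function('C')(Function('N')(-2, Q))), Function('E')(-4)) = Add(Mul(-10, Mul(-5, Mul(-2, Add(1, Mul(-3, -2))))), Add(2, -4)) = Add(Mul(-10, Mul(-5, Mul(-2, Add(1, 6)))), -2) = Add(Mul(-10, Mul(-5, Mul(-2, 7))), -2) = Add(Mul(-10, Mul(-5, -14)), -2) = Add(Mul(-10, 70), -2) = Add(-700, -2) = -702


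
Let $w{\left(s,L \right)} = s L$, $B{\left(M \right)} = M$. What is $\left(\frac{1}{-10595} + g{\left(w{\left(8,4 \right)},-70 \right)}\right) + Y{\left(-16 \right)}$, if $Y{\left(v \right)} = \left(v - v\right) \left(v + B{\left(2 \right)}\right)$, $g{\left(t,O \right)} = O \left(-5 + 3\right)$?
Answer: $\frac{1483299}{10595} \approx 140.0$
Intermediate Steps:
$w{\left(s,L \right)} = L s$
$g{\left(t,O \right)} = - 2 O$ ($g{\left(t,O \right)} = O \left(-2\right) = - 2 O$)
$Y{\left(v \right)} = 0$ ($Y{\left(v \right)} = \left(v - v\right) \left(v + 2\right) = 0 \left(2 + v\right) = 0$)
$\left(\frac{1}{-10595} + g{\left(w{\left(8,4 \right)},-70 \right)}\right) + Y{\left(-16 \right)} = \left(\frac{1}{-10595} - -140\right) + 0 = \left(- \frac{1}{10595} + 140\right) + 0 = \frac{1483299}{10595} + 0 = \frac{1483299}{10595}$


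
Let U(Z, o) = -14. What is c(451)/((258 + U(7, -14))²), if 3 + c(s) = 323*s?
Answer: 72835/29768 ≈ 2.4468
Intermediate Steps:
c(s) = -3 + 323*s
c(451)/((258 + U(7, -14))²) = (-3 + 323*451)/((258 - 14)²) = (-3 + 145673)/(244²) = 145670/59536 = 145670*(1/59536) = 72835/29768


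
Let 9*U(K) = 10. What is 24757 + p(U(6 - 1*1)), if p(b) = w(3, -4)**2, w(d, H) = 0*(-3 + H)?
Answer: 24757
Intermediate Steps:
U(K) = 10/9 (U(K) = (1/9)*10 = 10/9)
w(d, H) = 0
p(b) = 0 (p(b) = 0**2 = 0)
24757 + p(U(6 - 1*1)) = 24757 + 0 = 24757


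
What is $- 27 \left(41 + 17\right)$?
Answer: $-1566$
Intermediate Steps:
$- 27 \left(41 + 17\right) = \left(-27\right) 58 = -1566$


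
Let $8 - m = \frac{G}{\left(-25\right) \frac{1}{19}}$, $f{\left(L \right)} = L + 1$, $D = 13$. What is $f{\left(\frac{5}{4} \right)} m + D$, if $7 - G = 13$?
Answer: $\frac{1037}{50} \approx 20.74$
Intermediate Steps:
$f{\left(L \right)} = 1 + L$
$G = -6$ ($G = 7 - 13 = -6$)
$m = \frac{86}{25}$ ($m = 8 - - \frac{6}{\left(-25\right) \frac{1}{19}} = 8 - - \frac{6}{- \frac{25}{19}} = 8 - \left(-6\right) \left(- \frac{19}{25}\right) = 8 - \frac{114}{25} = \frac{86}{25} \approx 3.44$)
$f{\left(\frac{5}{4} \right)} m + D = \left(1 + \frac{5}{4}\right) \frac{86}{25} + 13 = \frac{9}{4} \cdot \frac{86}{25} + 13 = \frac{387}{50} + 13 = \frac{1037}{50}$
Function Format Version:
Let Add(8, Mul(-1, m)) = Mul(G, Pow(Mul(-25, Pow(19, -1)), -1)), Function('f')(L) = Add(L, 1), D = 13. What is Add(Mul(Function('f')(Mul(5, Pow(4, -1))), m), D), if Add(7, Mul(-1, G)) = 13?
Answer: Rational(1037, 50) ≈ 20.740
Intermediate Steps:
Function('f')(L) = Add(1, L)
G = -6 (G = Add(7, Mul(-1, 13)) = Add(7, -13) = -6)
m = Rational(86, 25) (m = Add(8, Mul(-1, Mul(-6, Pow(Mul(-25, Pow(19, -1)), -1)))) = Add(8, Mul(-1, Mul(-6, Pow(Mul(-25, Rational(1, 19)), -1)))) = Add(8, Mul(-1, Mul(-6, Pow(Rational(-25, 19), -1)))) = Add(8, Mul(-1, Mul(-6, Rational(-19, 25)))) = Add(8, Mul(-1, Rational(114, 25))) = Add(8, Rational(-114, 25)) = Rational(86, 25) ≈ 3.4400)
Add(Mul(Function('f')(Mul(5, Pow(4, -1))), m), D) = Add(Mul(Add(1, Mul(5, Pow(4, -1))), Rational(86, 25)), 13) = Add(Mul(Add(1, Mul(5, Rational(1, 4))), Rational(86, 25)), 13) = Add(Mul(Add(1, Rational(5, 4)), Rational(86, 25)), 13) = Add(Mul(Rational(9, 4), Rational(86, 25)), 13) = Add(Rational(387, 50), 13) = Rational(1037, 50)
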